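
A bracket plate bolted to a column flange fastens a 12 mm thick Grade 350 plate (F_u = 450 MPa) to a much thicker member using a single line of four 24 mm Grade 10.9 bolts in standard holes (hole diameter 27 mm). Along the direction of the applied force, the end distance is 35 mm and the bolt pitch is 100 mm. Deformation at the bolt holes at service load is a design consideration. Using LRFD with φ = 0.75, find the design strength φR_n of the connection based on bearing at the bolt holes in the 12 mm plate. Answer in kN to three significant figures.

Per bolt r_n = 1.2 l_c t F_u ≤ 2.4 d t F_u; upper limit = 2.4 × 24 × 12 × 450 / 1000 = 311 kN.
Edge bolt: l_c = 35 − 27/2 = 21.5 mm → 1.2 × 21.5 × 12 × 450 / 1000 = 139.3 → r_n = 139.3 kN.
Interior bolts: l_c = 100 − 27 = 73 mm → 1.2 × 73 × 12 × 450 / 1000 = 473 → r_n = 311 kN.
R_n = 1 × 139.3 + 3 × 311 = 1072 kN.
Design strength φR_n = 0.75 × 1072 = 804 kN.

804 kN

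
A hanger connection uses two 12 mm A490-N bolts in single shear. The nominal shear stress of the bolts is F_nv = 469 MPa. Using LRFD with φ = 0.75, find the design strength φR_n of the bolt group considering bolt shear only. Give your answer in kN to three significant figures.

A_b = π × 12² / 4 = 113.1 mm².
R_n = F_nv · A_b · n · n_s = 469 × 113.1 × 2 × 1 / 1000 = 106.1 kN.
Design strength φR_n = 0.75 × 106.1 = 79.6 kN.

79.6 kN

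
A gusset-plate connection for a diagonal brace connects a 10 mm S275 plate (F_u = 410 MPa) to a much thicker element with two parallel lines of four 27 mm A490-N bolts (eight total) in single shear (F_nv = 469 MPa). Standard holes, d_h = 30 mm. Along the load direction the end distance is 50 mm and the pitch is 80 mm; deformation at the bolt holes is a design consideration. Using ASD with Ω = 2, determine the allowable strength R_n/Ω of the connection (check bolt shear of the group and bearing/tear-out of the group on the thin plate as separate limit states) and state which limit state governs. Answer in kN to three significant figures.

910 kN (bearing governs)

Bolt shear: A_b = π·27²/4 = 572.6 mm²; R_n = 469 × 572.6 × 8 × 1 / 1000 = 2148 kN → 2148 / 2 = 1070 kN.
Bearing (1.2 l_c t F_u ≤ 2.4 d t F_u): upper limit = 2.4·27·10·410 / 1000 = 265.7 kN.
  Edge l_c = 50 − 30/2 = 35 → r_n = 172.2 kN; interior l_c = 80 − 30 = 50 → r_n = 246 kN.
  R_n,bearing = 2·172.2 + 6·246 = 1820 kN → 1820 / 2 = 910 kN.
Bearing governs: 910 kN.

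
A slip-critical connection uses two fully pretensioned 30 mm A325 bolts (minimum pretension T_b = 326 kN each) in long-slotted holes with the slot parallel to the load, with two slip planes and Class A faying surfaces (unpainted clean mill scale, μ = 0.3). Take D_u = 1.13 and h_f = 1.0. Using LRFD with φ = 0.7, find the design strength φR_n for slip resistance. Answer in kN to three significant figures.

R_n = μ · D_u · h_f · T_b · n_s · n_b = 0.3 × 1.13 × 1.0 × 326 × 2 × 2 = 442.1 kN.
Design strength φR_n = 0.7 × 442.1 = 309 kN.

309 kN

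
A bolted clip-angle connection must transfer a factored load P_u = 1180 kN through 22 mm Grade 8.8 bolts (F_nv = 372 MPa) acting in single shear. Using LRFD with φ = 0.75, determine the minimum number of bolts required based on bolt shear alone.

12 bolts

A_b = π·22²/4 = 380.1 mm².
Per-bolt design strength φR_n = 0.75 × 372 × 380.1 × 1 / 1000 = 106.1 kN.
n ≥ 1180 / 106.1 = 11.13 → use 12 bolts.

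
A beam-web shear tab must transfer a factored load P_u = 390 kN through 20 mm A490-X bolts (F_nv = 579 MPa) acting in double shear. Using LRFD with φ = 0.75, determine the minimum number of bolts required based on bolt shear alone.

2 bolts

A_b = π·20²/4 = 314.2 mm².
Per-bolt design strength φR_n = 0.75 × 579 × 314.2 × 2 / 1000 = 272.8 kN.
n ≥ 390 / 272.8 = 1.429 → use 2 bolts.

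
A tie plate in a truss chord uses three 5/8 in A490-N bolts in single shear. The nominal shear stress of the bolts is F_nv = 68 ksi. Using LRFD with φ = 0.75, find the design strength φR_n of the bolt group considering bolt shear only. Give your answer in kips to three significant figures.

46.9 kips

A_b = π × 0.625² / 4 = 0.3068 in².
R_n = F_nv · A_b · n · n_s = 68 × 0.3068 × 3 × 1 = 62.59 kips.
Design strength φR_n = 0.75 × 62.59 = 46.9 kips.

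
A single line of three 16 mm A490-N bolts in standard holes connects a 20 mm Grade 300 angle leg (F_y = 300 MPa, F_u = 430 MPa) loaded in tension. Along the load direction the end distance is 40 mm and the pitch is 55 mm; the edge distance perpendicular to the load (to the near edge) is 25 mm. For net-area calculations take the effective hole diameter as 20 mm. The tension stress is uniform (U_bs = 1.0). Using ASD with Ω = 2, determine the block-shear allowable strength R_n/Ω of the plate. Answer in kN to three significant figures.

Shear plane L_v = 40 + 2·55 = 150 mm; A_gv = 150 × 20 = 3000 mm².
A_nv = (150 − 2.5·20) × 20 = 2000 mm².
A_nt = (25 − 0.5·20) × 20 = 300 mm².
0.6 F_u A_nv = 516 kN; 0.6 F_y A_gv = 540 kN → shear rupture governs the shear term.
R_n = 516 + 1.0 × 430 × 300 / 1000 = 645 kN.
Allowable strength R_n/Ω = 645 / 2 = 322 kN.

322 kN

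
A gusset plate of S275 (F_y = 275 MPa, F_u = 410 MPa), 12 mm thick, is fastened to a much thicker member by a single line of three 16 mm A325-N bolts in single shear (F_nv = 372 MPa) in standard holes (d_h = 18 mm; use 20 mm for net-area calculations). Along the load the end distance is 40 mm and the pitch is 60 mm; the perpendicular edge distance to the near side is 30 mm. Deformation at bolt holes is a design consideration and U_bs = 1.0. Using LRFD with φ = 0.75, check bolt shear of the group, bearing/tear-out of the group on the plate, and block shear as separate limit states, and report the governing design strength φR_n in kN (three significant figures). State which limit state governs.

Bolt shear: A_b = π·16²/4 = 201.1 mm²; R_n = 372 × 201.1 × 3 × 1 / 1000 = 224.4 kN → 0.75 × 224.4 = 168 kN.
Bearing: edge l_c = 31, r_n = 183 kN; interior l_c = 42, r_n = 188.9 kN; R_n = 183 + 2·188.9 = 560.9 kN → 421 kN.
Block shear: A_gv = 1920, A_nv = 1320, A_nt = 240 mm²; R_n = min(0.6F_uA_nv, 0.6F_yA_gv) + U_bs·F_u·A_nt = 415.2 kN → 311 kN.
Bolt shear governs: 168 kN.

168 kN (bolt shear governs)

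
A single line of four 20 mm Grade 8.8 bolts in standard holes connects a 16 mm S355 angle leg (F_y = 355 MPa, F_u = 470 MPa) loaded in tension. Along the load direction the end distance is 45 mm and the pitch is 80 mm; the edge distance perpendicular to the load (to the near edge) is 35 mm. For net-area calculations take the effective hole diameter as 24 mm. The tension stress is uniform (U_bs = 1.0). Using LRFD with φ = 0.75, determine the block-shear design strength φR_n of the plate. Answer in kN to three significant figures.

810 kN

Shear plane L_v = 45 + 3·80 = 285 mm; A_gv = 285 × 16 = 4560 mm².
A_nv = (285 − 3.5·24) × 16 = 3216 mm².
A_nt = (35 − 0.5·24) × 16 = 368 mm².
0.6 F_u A_nv = 906.9 kN; 0.6 F_y A_gv = 971.3 kN → shear rupture governs the shear term.
R_n = 906.9 + 1.0 × 470 × 368 / 1000 = 1080 kN.
Design strength φR_n = 0.75 × 1080 = 810 kN.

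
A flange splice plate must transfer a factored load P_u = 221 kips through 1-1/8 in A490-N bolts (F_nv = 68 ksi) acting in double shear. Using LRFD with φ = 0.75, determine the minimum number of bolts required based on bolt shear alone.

3 bolts

A_b = π·1.125²/4 = 0.994 in².
Per-bolt design strength φR_n = 0.75 × 68 × 0.994 × 2 = 101.4 kips.
n ≥ 221 / 101.4 = 2.18 → use 3 bolts.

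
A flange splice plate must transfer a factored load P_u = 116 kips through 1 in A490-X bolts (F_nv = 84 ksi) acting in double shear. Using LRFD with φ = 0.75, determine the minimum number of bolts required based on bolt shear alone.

A_b = π·1²/4 = 0.7854 in².
Per-bolt design strength φR_n = 0.75 × 84 × 0.7854 × 2 = 98.96 kips.
n ≥ 116 / 98.96 = 1.172 → use 2 bolts.

2 bolts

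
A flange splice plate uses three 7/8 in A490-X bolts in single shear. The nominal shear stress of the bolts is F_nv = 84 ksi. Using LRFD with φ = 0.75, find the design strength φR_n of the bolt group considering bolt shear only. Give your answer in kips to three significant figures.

114 kips

A_b = π × 0.875² / 4 = 0.6013 in².
R_n = F_nv · A_b · n · n_s = 84 × 0.6013 × 3 × 1 = 151.5 kips.
Design strength φR_n = 0.75 × 151.5 = 114 kips.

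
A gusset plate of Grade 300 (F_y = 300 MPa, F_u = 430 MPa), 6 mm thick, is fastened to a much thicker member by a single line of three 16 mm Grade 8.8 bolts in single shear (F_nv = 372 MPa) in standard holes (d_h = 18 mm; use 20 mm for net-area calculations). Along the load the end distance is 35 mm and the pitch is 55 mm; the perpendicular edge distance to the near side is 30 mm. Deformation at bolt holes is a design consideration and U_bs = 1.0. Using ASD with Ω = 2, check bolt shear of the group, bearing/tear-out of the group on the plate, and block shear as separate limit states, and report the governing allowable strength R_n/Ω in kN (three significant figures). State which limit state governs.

Bolt shear: A_b = π·16²/4 = 201.1 mm²; R_n = 372 × 201.1 × 3 × 1 / 1000 = 224.4 kN → 224.4 / 2 = 112 kN.
Bearing: edge l_c = 26, r_n = 80.5 kN; interior l_c = 37, r_n = 99.07 kN; R_n = 80.5 + 2·99.07 = 278.6 kN → 139 kN.
Block shear: A_gv = 870, A_nv = 570, A_nt = 120 mm²; R_n = min(0.6F_uA_nv, 0.6F_yA_gv) + U_bs·F_u·A_nt = 198.7 kN → 99.3 kN.
Block shear governs: 99.3 kN.

99.3 kN (block shear governs)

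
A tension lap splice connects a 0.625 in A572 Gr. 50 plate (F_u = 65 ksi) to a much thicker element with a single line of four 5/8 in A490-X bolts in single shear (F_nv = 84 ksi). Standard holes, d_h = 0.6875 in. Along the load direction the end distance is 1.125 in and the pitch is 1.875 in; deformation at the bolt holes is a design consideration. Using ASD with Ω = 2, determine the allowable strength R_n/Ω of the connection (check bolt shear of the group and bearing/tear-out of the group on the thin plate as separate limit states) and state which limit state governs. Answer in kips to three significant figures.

51.5 kips (bolt shear governs)

Bolt shear: A_b = π·0.625²/4 = 0.3068 in²; R_n = 84 × 0.3068 × 4 × 1 = 103.1 kips → 103.1 / 2 = 51.5 kips.
Bearing (1.2 l_c t F_u ≤ 2.4 d t F_u): upper limit = 2.4·0.625·0.625·65 = 60.94 kips.
  Edge l_c = 1.125 − 0.6875/2 = 0.7812 → r_n = 38.09 kips; interior l_c = 1.875 − 0.6875 = 1.188 → r_n = 57.89 kips.
  R_n,bearing = 1·38.09 + 3·57.89 = 211.8 kips → 211.8 / 2 = 106 kips.
Bolt shear governs: 51.5 kips.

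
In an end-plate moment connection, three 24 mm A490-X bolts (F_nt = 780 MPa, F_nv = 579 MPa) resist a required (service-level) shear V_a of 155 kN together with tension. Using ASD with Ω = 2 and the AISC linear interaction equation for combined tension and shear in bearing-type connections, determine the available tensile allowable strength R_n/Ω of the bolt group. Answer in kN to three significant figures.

A_b = π·24²/4 = 452.4 mm²; f_rv = 155 × 1000 / (3 × 452.4) = 114.2 MPa.
F'_nt = 1.3 F_nt − (Ω F_nt / F_nv) f_rv = 1.3·780 − (2·780/579)·114.2 = 706.3 MPa, capped at F_nt → F'_nt = 706.3 MPa.
R_n = F'_nt · A_b · n = 706.3 × 452.4 × 3 / 1000 = 958.6 kN.
Allowable strength R_n/Ω = 958.6 / 2 = 479 kN.

479 kN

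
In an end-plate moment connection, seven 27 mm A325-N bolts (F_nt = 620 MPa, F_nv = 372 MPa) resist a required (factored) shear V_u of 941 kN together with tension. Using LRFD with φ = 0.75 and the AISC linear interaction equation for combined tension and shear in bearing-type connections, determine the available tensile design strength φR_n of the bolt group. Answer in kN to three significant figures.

A_b = π·27²/4 = 572.6 mm²; f_rv = 941 × 1000 / (7 × 572.6) = 234.8 MPa.
F'_nt = 1.3 F_nt − (F_nt / φF_nv) f_rv = 1.3·620 − (620/(0.75·372))·234.8 = 284.3 MPa, capped at F_nt → F'_nt = 284.3 MPa.
R_n = F'_nt · A_b · n = 284.3 × 572.6 × 7 / 1000 = 1139 kN.
Design strength φR_n = 0.75 × 1139 = 854 kN.

854 kN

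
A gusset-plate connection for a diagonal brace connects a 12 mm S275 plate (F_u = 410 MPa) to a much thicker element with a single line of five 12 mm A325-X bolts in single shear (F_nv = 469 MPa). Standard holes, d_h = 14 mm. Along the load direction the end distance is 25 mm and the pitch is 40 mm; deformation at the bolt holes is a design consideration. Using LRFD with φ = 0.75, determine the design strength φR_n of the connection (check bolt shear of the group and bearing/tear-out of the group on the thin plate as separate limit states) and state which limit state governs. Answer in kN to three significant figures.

199 kN (bolt shear governs)

Bolt shear: A_b = π·12²/4 = 113.1 mm²; R_n = 469 × 113.1 × 5 × 1 / 1000 = 265.2 kN → 0.75 × 265.2 = 199 kN.
Bearing (1.2 l_c t F_u ≤ 2.4 d t F_u): upper limit = 2.4·12·12·410 / 1000 = 141.7 kN.
  Edge l_c = 25 − 14/2 = 18 → r_n = 106.3 kN; interior l_c = 40 − 14 = 26 → r_n = 141.7 kN.
  R_n,bearing = 1·106.3 + 4·141.7 = 673.1 kN → 0.75 × 673.1 = 505 kN.
Bolt shear governs: 199 kN.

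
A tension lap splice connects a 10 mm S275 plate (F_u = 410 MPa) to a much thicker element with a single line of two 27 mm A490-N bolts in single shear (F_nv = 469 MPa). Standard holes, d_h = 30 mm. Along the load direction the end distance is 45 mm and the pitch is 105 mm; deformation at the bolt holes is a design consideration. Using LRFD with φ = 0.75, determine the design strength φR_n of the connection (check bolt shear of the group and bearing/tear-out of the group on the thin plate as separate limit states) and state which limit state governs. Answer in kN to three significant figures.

Bolt shear: A_b = π·27²/4 = 572.6 mm²; R_n = 469 × 572.6 × 2 × 1 / 1000 = 537.1 kN → 0.75 × 537.1 = 403 kN.
Bearing (1.2 l_c t F_u ≤ 2.4 d t F_u): upper limit = 2.4·27·10·410 / 1000 = 265.7 kN.
  Edge l_c = 45 − 30/2 = 30 → r_n = 147.6 kN; interior l_c = 105 − 30 = 75 → r_n = 265.7 kN.
  R_n,bearing = 1·147.6 + 1·265.7 = 413.3 kN → 0.75 × 413.3 = 310 kN.
Bearing governs: 310 kN.

310 kN (bearing governs)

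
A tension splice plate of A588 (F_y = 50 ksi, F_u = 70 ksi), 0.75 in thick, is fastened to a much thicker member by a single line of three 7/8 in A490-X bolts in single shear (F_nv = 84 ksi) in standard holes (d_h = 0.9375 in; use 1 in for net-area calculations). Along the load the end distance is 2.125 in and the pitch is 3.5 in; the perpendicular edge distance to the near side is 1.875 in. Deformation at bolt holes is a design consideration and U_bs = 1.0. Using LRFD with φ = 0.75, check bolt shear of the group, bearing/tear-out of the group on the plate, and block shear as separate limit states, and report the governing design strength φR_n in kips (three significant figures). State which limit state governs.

114 kips (bolt shear governs)

Bolt shear: A_b = π·0.875²/4 = 0.6013 in²; R_n = 84 × 0.6013 × 3 × 1 = 151.5 kips → 0.75 × 151.5 = 114 kips.
Bearing: edge l_c = 1.656, r_n = 104.3 kips; interior l_c = 2.562, r_n = 110.3 kips; R_n = 104.3 + 2·110.3 = 324.8 kips → 244 kips.
Block shear: A_gv = 6.844, A_nv = 4.969, A_nt = 1.031 in²; R_n = min(0.6F_uA_nv, 0.6F_yA_gv) + U_bs·F_u·A_nt = 277.5 kips → 208 kips.
Bolt shear governs: 114 kips.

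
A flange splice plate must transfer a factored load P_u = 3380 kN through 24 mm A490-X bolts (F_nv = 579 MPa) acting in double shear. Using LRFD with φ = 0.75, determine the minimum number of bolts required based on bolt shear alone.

A_b = π·24²/4 = 452.4 mm².
Per-bolt design strength φR_n = 0.75 × 579 × 452.4 × 2 / 1000 = 392.9 kN.
n ≥ 3380 / 392.9 = 8.603 → use 9 bolts.

9 bolts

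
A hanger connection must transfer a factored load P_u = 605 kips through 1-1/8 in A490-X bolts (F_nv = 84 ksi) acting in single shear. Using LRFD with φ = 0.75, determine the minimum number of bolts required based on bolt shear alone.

A_b = π·1.125²/4 = 0.994 in².
Per-bolt design strength φR_n = 0.75 × 84 × 0.994 × 1 = 62.62 kips.
n ≥ 605 / 62.62 = 9.661 → use 10 bolts.

10 bolts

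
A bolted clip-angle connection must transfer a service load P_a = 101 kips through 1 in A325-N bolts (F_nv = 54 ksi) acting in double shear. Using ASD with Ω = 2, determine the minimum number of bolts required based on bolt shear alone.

A_b = π·1²/4 = 0.7854 in².
Per-bolt allowable strength R_n/Ω = 54 × 0.7854 × 2 / 2 = 42.41 kips.
n ≥ 101 / 42.41 = 2.381 → use 3 bolts.

3 bolts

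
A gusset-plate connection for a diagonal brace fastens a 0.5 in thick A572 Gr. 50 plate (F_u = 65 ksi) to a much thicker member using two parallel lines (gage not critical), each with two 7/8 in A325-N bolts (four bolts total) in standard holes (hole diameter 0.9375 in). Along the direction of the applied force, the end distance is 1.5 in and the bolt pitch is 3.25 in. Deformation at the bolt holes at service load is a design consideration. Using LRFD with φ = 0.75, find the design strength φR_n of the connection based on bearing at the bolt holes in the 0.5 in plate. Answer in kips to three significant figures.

Per bolt r_n = 1.2 l_c t F_u ≤ 2.4 d t F_u; upper limit = 2.4 × 0.875 × 0.5 × 65 = 68.25 kips.
Edge bolt: l_c = 1.5 − 0.9375/2 = 1.031 in → 1.2 × 1.031 × 0.5 × 65 = 40.22 → r_n = 40.22 kips.
Interior bolts: l_c = 3.25 − 0.9375 = 2.312 in → 1.2 × 2.312 × 0.5 × 65 = 90.19 → r_n = 68.25 kips.
R_n = 2 × 40.22 + 2 × 68.25 = 216.9 kips.
Design strength φR_n = 0.75 × 216.9 = 163 kips.

163 kips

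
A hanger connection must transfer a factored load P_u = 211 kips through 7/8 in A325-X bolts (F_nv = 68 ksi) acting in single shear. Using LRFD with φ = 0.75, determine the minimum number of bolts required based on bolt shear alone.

7 bolts

A_b = π·0.875²/4 = 0.6013 in².
Per-bolt design strength φR_n = 0.75 × 68 × 0.6013 × 1 = 30.67 kips.
n ≥ 211 / 30.67 = 6.88 → use 7 bolts.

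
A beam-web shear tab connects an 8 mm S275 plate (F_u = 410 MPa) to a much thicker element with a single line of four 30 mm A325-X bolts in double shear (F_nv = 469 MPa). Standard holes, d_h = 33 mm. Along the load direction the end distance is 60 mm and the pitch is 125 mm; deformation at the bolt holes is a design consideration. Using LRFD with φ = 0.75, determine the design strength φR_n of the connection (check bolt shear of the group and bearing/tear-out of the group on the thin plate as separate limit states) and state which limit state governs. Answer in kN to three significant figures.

Bolt shear: A_b = π·30²/4 = 706.9 mm²; R_n = 469 × 706.9 × 4 × 2 / 1000 = 2652 kN → 0.75 × 2652 = 1990 kN.
Bearing (1.2 l_c t F_u ≤ 2.4 d t F_u): upper limit = 2.4·30·8·410 / 1000 = 236.2 kN.
  Edge l_c = 60 − 33/2 = 43.5 → r_n = 171.2 kN; interior l_c = 125 − 33 = 92 → r_n = 236.2 kN.
  R_n,bearing = 1·171.2 + 3·236.2 = 879.7 kN → 0.75 × 879.7 = 660 kN.
Bearing governs: 660 kN.

660 kN (bearing governs)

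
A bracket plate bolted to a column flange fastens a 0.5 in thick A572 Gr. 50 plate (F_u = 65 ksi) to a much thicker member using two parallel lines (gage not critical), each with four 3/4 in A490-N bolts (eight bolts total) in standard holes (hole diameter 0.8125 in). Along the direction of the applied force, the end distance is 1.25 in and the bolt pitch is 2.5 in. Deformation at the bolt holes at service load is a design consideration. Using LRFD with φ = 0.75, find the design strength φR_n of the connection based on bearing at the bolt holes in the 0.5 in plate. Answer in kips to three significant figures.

313 kips

Per bolt r_n = 1.2 l_c t F_u ≤ 2.4 d t F_u; upper limit = 2.4 × 0.75 × 0.5 × 65 = 58.5 kips.
Edge bolt: l_c = 1.25 − 0.8125/2 = 0.8438 in → 1.2 × 0.8438 × 0.5 × 65 = 32.91 → r_n = 32.91 kips.
Interior bolts: l_c = 2.5 − 0.8125 = 1.688 in → 1.2 × 1.688 × 0.5 × 65 = 65.81 → r_n = 58.5 kips.
R_n = 2 × 32.91 + 6 × 58.5 = 416.8 kips.
Design strength φR_n = 0.75 × 416.8 = 313 kips.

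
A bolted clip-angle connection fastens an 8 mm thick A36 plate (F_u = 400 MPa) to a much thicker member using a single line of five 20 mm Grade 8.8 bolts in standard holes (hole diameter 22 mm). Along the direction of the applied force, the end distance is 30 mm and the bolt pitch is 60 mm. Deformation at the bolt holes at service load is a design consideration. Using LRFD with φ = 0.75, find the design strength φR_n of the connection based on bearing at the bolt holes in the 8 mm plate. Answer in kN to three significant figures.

Per bolt r_n = 1.2 l_c t F_u ≤ 2.4 d t F_u; upper limit = 2.4 × 20 × 8 × 400 / 1000 = 153.6 kN.
Edge bolt: l_c = 30 − 22/2 = 19 mm → 1.2 × 19 × 8 × 400 / 1000 = 72.96 → r_n = 72.96 kN.
Interior bolts: l_c = 60 − 22 = 38 mm → 1.2 × 38 × 8 × 400 / 1000 = 145.9 → r_n = 145.9 kN.
R_n = 1 × 72.96 + 4 × 145.9 = 656.6 kN.
Design strength φR_n = 0.75 × 656.6 = 492 kN.

492 kN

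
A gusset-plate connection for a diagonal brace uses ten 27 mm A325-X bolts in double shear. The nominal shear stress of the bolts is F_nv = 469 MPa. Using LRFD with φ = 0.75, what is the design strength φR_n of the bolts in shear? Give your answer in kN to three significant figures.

A_b = π × 27² / 4 = 572.6 mm².
R_n = F_nv · A_b · n · n_s = 469 × 572.6 × 10 × 2 / 1000 = 5371 kN.
Design strength φR_n = 0.75 × 5371 = 4030 kN.

4030 kN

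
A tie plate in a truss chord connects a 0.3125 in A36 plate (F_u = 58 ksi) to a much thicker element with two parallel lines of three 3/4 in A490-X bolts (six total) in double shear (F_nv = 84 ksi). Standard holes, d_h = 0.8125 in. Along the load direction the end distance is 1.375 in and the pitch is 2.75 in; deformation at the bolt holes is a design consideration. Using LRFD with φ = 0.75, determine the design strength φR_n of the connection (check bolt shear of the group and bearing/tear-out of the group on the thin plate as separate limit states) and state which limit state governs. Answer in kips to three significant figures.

129 kips (bearing governs)

Bolt shear: A_b = π·0.75²/4 = 0.4418 in²; R_n = 84 × 0.4418 × 6 × 2 = 445.3 kips → 0.75 × 445.3 = 334 kips.
Bearing (1.2 l_c t F_u ≤ 2.4 d t F_u): upper limit = 2.4·0.75·0.3125·58 = 32.62 kips.
  Edge l_c = 1.375 − 0.8125/2 = 0.9688 → r_n = 21.07 kips; interior l_c = 2.75 − 0.8125 = 1.938 → r_n = 32.62 kips.
  R_n,bearing = 2·21.07 + 4·32.62 = 172.6 kips → 0.75 × 172.6 = 129 kips.
Bearing governs: 129 kips.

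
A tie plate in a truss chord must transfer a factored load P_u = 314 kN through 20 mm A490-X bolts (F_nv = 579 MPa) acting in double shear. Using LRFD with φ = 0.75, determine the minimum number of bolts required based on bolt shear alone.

A_b = π·20²/4 = 314.2 mm².
Per-bolt design strength φR_n = 0.75 × 579 × 314.2 × 2 / 1000 = 272.8 kN.
n ≥ 314 / 272.8 = 1.151 → use 2 bolts.

2 bolts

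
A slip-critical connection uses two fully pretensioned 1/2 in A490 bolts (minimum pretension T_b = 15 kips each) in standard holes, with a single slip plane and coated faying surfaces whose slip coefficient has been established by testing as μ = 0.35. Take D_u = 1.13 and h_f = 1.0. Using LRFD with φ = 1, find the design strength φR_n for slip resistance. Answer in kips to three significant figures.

11.9 kips

R_n = μ · D_u · h_f · T_b · n_s · n_b = 0.35 × 1.13 × 1.0 × 15 × 1 × 2 = 11.86 kips.
Design strength φR_n = 1 × 11.86 = 11.9 kips.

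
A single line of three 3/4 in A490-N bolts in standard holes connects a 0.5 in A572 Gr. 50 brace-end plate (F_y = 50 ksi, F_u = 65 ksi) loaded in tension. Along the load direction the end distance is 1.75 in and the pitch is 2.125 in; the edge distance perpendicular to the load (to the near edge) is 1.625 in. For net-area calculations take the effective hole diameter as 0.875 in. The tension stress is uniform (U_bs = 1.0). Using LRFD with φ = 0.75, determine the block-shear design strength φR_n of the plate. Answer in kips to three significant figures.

84.7 kips

Shear plane L_v = 1.75 + 2·2.125 = 6 in; A_gv = 6 × 0.5 = 3 in².
A_nv = (6 − 2.5·0.875) × 0.5 = 1.906 in².
A_nt = (1.625 − 0.5·0.875) × 0.5 = 0.5938 in².
0.6 F_u A_nv = 74.34 kips; 0.6 F_y A_gv = 90 kips → shear rupture governs the shear term.
R_n = 74.34 + 1.0 × 65 × 0.5938 = 112.9 kips.
Design strength φR_n = 0.75 × 112.9 = 84.7 kips.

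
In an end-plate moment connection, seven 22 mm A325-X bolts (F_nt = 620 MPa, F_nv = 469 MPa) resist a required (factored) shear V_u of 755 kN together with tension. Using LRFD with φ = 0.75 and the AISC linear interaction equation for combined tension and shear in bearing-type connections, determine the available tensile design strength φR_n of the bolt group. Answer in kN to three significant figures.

610 kN

A_b = π·22²/4 = 380.1 mm²; f_rv = 755 × 1000 / (7 × 380.1) = 283.7 MPa.
F'_nt = 1.3 F_nt − (F_nt / φF_nv) f_rv = 1.3·620 − (620/(0.75·469))·283.7 = 305.9 MPa, capped at F_nt → F'_nt = 305.9 MPa.
R_n = F'_nt · A_b · n = 305.9 × 380.1 × 7 / 1000 = 813.9 kN.
Design strength φR_n = 0.75 × 813.9 = 610 kN.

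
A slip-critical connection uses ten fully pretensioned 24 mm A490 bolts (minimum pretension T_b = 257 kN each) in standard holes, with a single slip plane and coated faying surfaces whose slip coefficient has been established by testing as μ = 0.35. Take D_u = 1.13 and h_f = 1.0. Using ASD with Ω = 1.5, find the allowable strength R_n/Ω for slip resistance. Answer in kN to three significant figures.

678 kN

R_n = μ · D_u · h_f · T_b · n_s · n_b = 0.35 × 1.13 × 1.0 × 257 × 1 × 10 = 1016 kN.
Allowable strength R_n/Ω = 1016 / 1.5 = 678 kN.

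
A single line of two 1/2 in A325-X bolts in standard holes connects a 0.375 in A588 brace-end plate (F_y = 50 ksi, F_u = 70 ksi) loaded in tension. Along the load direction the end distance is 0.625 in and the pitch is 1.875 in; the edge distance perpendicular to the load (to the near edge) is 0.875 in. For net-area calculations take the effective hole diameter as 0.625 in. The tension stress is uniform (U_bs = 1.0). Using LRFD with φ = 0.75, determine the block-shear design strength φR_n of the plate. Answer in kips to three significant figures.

29.5 kips

Shear plane L_v = 0.625 + 1·1.875 = 2.5 in; A_gv = 2.5 × 0.375 = 0.9375 in².
A_nv = (2.5 − 1.5·0.625) × 0.375 = 0.5859 in².
A_nt = (0.875 − 0.5·0.625) × 0.375 = 0.2109 in².
0.6 F_u A_nv = 24.61 kips; 0.6 F_y A_gv = 28.12 kips → shear rupture governs the shear term.
R_n = 24.61 + 1.0 × 70 × 0.2109 = 39.38 kips.
Design strength φR_n = 0.75 × 39.38 = 29.5 kips.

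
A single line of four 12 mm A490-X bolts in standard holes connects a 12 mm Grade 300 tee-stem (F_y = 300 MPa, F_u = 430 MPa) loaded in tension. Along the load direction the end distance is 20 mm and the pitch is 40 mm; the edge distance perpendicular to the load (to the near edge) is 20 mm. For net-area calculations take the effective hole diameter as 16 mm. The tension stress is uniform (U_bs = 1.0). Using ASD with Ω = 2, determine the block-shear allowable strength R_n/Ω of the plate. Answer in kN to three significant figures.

161 kN

Shear plane L_v = 20 + 3·40 = 140 mm; A_gv = 140 × 12 = 1680 mm².
A_nv = (140 − 3.5·16) × 12 = 1008 mm².
A_nt = (20 − 0.5·16) × 12 = 144 mm².
0.6 F_u A_nv = 260.1 kN; 0.6 F_y A_gv = 302.4 kN → shear rupture governs the shear term.
R_n = 260.1 + 1.0 × 430 × 144 / 1000 = 322 kN.
Allowable strength R_n/Ω = 322 / 2 = 161 kN.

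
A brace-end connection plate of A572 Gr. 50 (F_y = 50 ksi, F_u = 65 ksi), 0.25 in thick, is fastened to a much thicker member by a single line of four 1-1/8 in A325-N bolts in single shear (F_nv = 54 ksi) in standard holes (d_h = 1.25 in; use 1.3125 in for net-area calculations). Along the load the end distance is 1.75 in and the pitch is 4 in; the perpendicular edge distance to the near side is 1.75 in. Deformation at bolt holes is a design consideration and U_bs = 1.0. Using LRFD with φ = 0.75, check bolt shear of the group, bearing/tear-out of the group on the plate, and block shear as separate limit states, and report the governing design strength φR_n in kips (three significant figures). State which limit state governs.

80.3 kips (block shear governs)

Bolt shear: A_b = π·1.125²/4 = 0.994 in²; R_n = 54 × 0.994 × 4 × 1 = 214.7 kips → 0.75 × 214.7 = 161 kips.
Bearing: edge l_c = 1.125, r_n = 21.94 kips; interior l_c = 2.75, r_n = 43.87 kips; R_n = 21.94 + 3·43.87 = 153.6 kips → 115 kips.
Block shear: A_gv = 3.438, A_nv = 2.289, A_nt = 0.2734 in²; R_n = min(0.6F_uA_nv, 0.6F_yA_gv) + U_bs·F_u·A_nt = 107 kips → 80.3 kips.
Block shear governs: 80.3 kips.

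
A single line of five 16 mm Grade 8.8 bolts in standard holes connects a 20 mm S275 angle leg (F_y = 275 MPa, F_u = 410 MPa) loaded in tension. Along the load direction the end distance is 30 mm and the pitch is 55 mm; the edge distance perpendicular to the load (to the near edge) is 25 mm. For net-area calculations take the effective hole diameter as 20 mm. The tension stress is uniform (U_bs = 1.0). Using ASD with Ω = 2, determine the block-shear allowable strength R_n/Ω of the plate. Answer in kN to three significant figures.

Shear plane L_v = 30 + 4·55 = 250 mm; A_gv = 250 × 20 = 5000 mm².
A_nv = (250 − 4.5·20) × 20 = 3200 mm².
A_nt = (25 − 0.5·20) × 20 = 300 mm².
0.6 F_u A_nv = 787.2 kN; 0.6 F_y A_gv = 825 kN → shear rupture governs the shear term.
R_n = 787.2 + 1.0 × 410 × 300 / 1000 = 910.2 kN.
Allowable strength R_n/Ω = 910.2 / 2 = 455 kN.

455 kN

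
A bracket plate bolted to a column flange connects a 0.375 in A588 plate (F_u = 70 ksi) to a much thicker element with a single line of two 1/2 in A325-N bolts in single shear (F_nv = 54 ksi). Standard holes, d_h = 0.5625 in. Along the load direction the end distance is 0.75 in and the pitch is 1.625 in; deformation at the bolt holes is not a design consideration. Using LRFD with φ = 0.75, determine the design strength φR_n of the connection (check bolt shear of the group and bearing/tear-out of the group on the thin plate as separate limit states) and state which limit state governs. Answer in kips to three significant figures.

Bolt shear: A_b = π·0.5²/4 = 0.1963 in²; R_n = 54 × 0.1963 × 2 × 1 = 21.21 kips → 0.75 × 21.21 = 15.9 kips.
Bearing (1.5 l_c t F_u ≤ 3.0 d t F_u): upper limit = 3.0·0.5·0.375·70 = 39.38 kips.
  Edge l_c = 0.75 − 0.5625/2 = 0.4688 → r_n = 18.46 kips; interior l_c = 1.625 − 0.5625 = 1.062 → r_n = 39.38 kips.
  R_n,bearing = 1·18.46 + 1·39.38 = 57.83 kips → 0.75 × 57.83 = 43.4 kips.
Bolt shear governs: 15.9 kips.

15.9 kips (bolt shear governs)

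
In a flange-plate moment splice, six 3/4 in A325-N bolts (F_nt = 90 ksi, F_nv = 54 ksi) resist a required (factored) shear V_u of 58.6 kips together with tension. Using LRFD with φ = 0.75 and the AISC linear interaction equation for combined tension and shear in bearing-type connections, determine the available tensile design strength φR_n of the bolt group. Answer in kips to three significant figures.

A_b = π·0.75²/4 = 0.4418 in²; f_rv = 58.6 / (6 × 0.4418) = 22.11 ksi.
F'_nt = 1.3 F_nt − (F_nt / φF_nv) f_rv = 1.3·90 − (90/(0.75·54))·22.11 = 67.87 ksi, capped at F_nt → F'_nt = 67.87 ksi.
R_n = F'_nt · A_b · n = 67.87 × 0.4418 × 6 = 179.9 kips.
Design strength φR_n = 0.75 × 179.9 = 135 kips.

135 kips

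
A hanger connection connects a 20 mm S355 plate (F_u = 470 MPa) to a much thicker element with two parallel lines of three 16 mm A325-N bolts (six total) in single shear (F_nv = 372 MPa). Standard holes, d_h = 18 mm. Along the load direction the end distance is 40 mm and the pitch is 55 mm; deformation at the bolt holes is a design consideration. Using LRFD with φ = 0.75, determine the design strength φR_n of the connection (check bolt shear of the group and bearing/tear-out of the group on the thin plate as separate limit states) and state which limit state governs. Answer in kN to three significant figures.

Bolt shear: A_b = π·16²/4 = 201.1 mm²; R_n = 372 × 201.1 × 6 × 1 / 1000 = 448.8 kN → 0.75 × 448.8 = 337 kN.
Bearing (1.2 l_c t F_u ≤ 2.4 d t F_u): upper limit = 2.4·16·20·470 / 1000 = 361 kN.
  Edge l_c = 40 − 18/2 = 31 → r_n = 349.7 kN; interior l_c = 55 − 18 = 37 → r_n = 361 kN.
  R_n,bearing = 2·349.7 + 4·361 = 2143 kN → 0.75 × 2143 = 1610 kN.
Bolt shear governs: 337 kN.

337 kN (bolt shear governs)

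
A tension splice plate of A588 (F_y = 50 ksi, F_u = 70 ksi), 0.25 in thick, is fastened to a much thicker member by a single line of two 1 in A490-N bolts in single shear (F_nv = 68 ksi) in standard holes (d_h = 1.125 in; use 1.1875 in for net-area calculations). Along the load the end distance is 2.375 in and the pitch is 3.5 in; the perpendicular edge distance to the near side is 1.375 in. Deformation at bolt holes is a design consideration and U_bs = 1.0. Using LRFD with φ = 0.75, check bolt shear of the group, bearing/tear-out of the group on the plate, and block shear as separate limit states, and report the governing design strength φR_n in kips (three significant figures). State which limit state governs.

Bolt shear: A_b = π·1²/4 = 0.7854 in²; R_n = 68 × 0.7854 × 2 × 1 = 106.8 kips → 0.75 × 106.8 = 80.1 kips.
Bearing: edge l_c = 1.812, r_n = 38.06 kips; interior l_c = 2.375, r_n = 42 kips; R_n = 38.06 + 1·42 = 80.06 kips → 60 kips.
Block shear: A_gv = 1.469, A_nv = 1.023, A_nt = 0.1953 in²; R_n = min(0.6F_uA_nv, 0.6F_yA_gv) + U_bs·F_u·A_nt = 56.66 kips → 42.5 kips.
Block shear governs: 42.5 kips.

42.5 kips (block shear governs)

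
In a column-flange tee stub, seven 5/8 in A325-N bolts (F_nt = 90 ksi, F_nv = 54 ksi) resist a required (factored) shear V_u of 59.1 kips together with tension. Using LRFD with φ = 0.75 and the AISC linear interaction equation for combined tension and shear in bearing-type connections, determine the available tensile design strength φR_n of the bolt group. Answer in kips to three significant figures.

89.9 kips

A_b = π·0.625²/4 = 0.3068 in²; f_rv = 59.1 / (7 × 0.3068) = 27.52 ksi.
F'_nt = 1.3 F_nt − (F_nt / φF_nv) f_rv = 1.3·90 − (90/(0.75·54))·27.52 = 55.85 ksi, capped at F_nt → F'_nt = 55.85 ksi.
R_n = F'_nt · A_b · n = 55.85 × 0.3068 × 7 = 119.9 kips.
Design strength φR_n = 0.75 × 119.9 = 89.9 kips.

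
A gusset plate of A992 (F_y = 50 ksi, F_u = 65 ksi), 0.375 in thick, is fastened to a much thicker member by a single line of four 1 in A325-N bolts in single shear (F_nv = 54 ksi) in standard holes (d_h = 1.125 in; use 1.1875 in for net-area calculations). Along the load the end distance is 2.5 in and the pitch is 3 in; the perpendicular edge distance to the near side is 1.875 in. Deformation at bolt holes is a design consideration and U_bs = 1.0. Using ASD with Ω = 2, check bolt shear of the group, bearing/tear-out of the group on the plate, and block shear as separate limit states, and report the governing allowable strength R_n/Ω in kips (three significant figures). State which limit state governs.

Bolt shear: A_b = π·1²/4 = 0.7854 in²; R_n = 54 × 0.7854 × 4 × 1 = 169.6 kips → 169.6 / 2 = 84.8 kips.
Bearing: edge l_c = 1.938, r_n = 56.67 kips; interior l_c = 1.875, r_n = 54.84 kips; R_n = 56.67 + 3·54.84 = 221.2 kips → 111 kips.
Block shear: A_gv = 4.312, A_nv = 2.754, A_nt = 0.4805 in²; R_n = min(0.6F_uA_nv, 0.6F_yA_gv) + U_bs·F_u·A_nt = 138.6 kips → 69.3 kips.
Block shear governs: 69.3 kips.

69.3 kips (block shear governs)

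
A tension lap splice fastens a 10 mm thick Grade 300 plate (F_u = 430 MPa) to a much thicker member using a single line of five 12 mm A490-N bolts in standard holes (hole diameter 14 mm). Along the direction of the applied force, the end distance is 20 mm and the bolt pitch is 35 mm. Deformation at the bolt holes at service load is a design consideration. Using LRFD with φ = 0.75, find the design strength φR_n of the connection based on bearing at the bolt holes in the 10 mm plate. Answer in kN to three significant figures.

Per bolt r_n = 1.2 l_c t F_u ≤ 2.4 d t F_u; upper limit = 2.4 × 12 × 10 × 430 / 1000 = 123.8 kN.
Edge bolt: l_c = 20 − 14/2 = 13 mm → 1.2 × 13 × 10 × 430 / 1000 = 67.08 → r_n = 67.08 kN.
Interior bolts: l_c = 35 − 14 = 21 mm → 1.2 × 21 × 10 × 430 / 1000 = 108.4 → r_n = 108.4 kN.
R_n = 1 × 67.08 + 4 × 108.4 = 500.5 kN.
Design strength φR_n = 0.75 × 500.5 = 375 kN.

375 kN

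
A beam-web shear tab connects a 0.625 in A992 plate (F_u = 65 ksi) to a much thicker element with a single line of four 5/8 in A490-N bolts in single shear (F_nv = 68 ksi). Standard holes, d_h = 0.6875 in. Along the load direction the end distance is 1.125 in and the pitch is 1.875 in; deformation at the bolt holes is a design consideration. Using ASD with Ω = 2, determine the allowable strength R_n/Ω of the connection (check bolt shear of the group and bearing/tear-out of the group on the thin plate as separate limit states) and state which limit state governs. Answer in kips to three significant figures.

Bolt shear: A_b = π·0.625²/4 = 0.3068 in²; R_n = 68 × 0.3068 × 4 × 1 = 83.45 kips → 83.45 / 2 = 41.7 kips.
Bearing (1.2 l_c t F_u ≤ 2.4 d t F_u): upper limit = 2.4·0.625·0.625·65 = 60.94 kips.
  Edge l_c = 1.125 − 0.6875/2 = 0.7812 → r_n = 38.09 kips; interior l_c = 1.875 − 0.6875 = 1.188 → r_n = 57.89 kips.
  R_n,bearing = 1·38.09 + 3·57.89 = 211.8 kips → 211.8 / 2 = 106 kips.
Bolt shear governs: 41.7 kips.

41.7 kips (bolt shear governs)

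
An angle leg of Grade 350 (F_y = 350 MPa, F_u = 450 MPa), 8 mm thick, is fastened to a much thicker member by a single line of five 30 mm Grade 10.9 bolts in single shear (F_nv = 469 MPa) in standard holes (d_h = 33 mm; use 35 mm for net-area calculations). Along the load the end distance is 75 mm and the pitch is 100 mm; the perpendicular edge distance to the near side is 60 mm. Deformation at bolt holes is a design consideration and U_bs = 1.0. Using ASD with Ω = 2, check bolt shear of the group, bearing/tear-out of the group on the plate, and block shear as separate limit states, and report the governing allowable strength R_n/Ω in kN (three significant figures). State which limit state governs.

419 kN (block shear governs)

Bolt shear: A_b = π·30²/4 = 706.9 mm²; R_n = 469 × 706.9 × 5 × 1 / 1000 = 1658 kN → 1658 / 2 = 829 kN.
Bearing: edge l_c = 58.5, r_n = 252.7 kN; interior l_c = 67, r_n = 259.2 kN; R_n = 252.7 + 4·259.2 = 1290 kN → 645 kN.
Block shear: A_gv = 3800, A_nv = 2540, A_nt = 340 mm²; R_n = min(0.6F_uA_nv, 0.6F_yA_gv) + U_bs·F_u·A_nt = 838.8 kN → 419 kN.
Block shear governs: 419 kN.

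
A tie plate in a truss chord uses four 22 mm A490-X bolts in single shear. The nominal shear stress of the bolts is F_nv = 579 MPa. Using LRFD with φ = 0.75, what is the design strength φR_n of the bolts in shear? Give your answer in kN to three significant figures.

660 kN

A_b = π × 22² / 4 = 380.1 mm².
R_n = F_nv · A_b · n · n_s = 579 × 380.1 × 4 × 1 / 1000 = 880.4 kN.
Design strength φR_n = 0.75 × 880.4 = 660 kN.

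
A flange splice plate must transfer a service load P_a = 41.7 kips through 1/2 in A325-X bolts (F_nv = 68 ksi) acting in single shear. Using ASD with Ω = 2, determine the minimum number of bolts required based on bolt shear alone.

A_b = π·0.5²/4 = 0.1963 in².
Per-bolt allowable strength R_n/Ω = 68 × 0.1963 × 1 / 2 = 6.676 kips.
n ≥ 41.7 / 6.676 = 6.246 → use 7 bolts.

7 bolts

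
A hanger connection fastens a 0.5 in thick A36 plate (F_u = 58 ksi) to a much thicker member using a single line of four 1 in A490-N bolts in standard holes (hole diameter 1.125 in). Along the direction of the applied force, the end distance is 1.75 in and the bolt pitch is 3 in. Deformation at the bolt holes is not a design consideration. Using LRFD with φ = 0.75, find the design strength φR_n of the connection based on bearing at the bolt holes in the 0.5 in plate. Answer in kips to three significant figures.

Per bolt r_n = 1.5 l_c t F_u ≤ 3.0 d t F_u; upper limit = 3.0 × 1 × 0.5 × 58 = 87 kips.
Edge bolt: l_c = 1.75 − 1.125/2 = 1.188 in → 1.5 × 1.188 × 0.5 × 58 = 51.66 → r_n = 51.66 kips.
Interior bolts: l_c = 3 − 1.125 = 1.875 in → 1.5 × 1.875 × 0.5 × 58 = 81.56 → r_n = 81.56 kips.
R_n = 1 × 51.66 + 3 × 81.56 = 296.3 kips.
Design strength φR_n = 0.75 × 296.3 = 222 kips.

222 kips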